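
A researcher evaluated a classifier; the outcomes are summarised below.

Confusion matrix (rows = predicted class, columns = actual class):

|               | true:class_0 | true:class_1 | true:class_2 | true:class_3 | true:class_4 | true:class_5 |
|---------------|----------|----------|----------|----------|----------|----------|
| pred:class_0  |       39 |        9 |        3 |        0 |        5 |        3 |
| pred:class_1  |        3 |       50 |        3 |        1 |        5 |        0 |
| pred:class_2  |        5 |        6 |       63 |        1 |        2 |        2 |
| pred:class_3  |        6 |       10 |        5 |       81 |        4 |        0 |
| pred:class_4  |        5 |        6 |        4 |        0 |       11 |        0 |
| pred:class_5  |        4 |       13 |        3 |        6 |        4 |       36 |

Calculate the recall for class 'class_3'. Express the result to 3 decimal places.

0.910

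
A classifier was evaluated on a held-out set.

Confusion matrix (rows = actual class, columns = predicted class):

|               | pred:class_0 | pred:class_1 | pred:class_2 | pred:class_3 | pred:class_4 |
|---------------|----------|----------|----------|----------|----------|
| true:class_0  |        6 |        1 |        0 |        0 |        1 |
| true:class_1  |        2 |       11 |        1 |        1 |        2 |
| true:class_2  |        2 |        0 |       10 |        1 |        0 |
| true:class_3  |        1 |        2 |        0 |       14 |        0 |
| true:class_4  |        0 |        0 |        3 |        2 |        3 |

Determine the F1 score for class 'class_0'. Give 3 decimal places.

0.632

Treat 'class_0' as positive and all other classes as negative.
F1 score = 2·TP/(2·TP+FP+FN).
class_0: TP=6, FP=2+2+1+0=5, FN=1+0+0+1=2 → 12/19 = 0.6316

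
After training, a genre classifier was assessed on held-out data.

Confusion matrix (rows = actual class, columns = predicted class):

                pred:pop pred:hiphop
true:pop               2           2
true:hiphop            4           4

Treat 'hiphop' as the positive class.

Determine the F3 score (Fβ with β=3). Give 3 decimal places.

0.513

Fβ = (1+β²)·TP / ((1+β²)·TP + β²·FN + FP), with β²=9
= 10·4 / (10·4 + 9·4 + 2) = 0.513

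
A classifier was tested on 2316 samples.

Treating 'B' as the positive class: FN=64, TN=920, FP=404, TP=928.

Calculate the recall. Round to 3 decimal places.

Recall = TP/(TP+FN) = 928/(928+64) = 928/992 = 0.935

0.935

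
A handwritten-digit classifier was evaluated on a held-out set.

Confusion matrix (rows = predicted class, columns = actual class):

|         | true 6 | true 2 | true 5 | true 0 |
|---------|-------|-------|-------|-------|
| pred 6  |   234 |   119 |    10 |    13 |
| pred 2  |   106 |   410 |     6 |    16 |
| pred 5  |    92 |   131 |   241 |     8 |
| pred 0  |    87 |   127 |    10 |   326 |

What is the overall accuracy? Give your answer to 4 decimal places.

0.6255

Accuracy = trace / total = (234+410+241+326=1211) / 1936 = 1211/1936 = 0.6255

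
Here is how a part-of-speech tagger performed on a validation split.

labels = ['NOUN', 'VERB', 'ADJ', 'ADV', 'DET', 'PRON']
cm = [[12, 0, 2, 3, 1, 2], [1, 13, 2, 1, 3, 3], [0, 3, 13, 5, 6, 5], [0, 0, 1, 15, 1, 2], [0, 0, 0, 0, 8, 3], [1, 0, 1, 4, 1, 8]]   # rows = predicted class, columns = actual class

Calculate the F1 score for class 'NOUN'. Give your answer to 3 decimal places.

Treat 'NOUN' as positive and all other classes as negative.
F1 score = 2·TP/(2·TP+FP+FN).
NOUN: TP=12, FP=0+2+3+1+2=8, FN=1+0+0+0+1=2 → 24/34 = 0.7059

0.706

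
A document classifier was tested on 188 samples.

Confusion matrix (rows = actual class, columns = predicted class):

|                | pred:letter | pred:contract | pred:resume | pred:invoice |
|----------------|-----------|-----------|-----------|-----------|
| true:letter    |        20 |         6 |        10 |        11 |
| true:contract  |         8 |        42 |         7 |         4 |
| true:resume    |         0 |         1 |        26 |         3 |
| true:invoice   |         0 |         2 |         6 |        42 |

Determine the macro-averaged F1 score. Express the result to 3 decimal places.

0.676

Per-class F1 score (2·TP/(2·TP+FP+FN)):
  letter: TP=20, FP=8+0+0=8, FN=6+10+11=27 → 40/75 = 0.5333
  contract: TP=42, FP=6+1+2=9, FN=8+7+4=19 → 84/112 = 0.7500
  resume: TP=26, FP=10+7+6=23, FN=0+1+3=4 → 52/79 = 0.6582
  invoice: TP=42, FP=11+4+3=18, FN=0+2+6=8 → 84/110 = 0.7636
Macro-F1 score = mean = (0.5333 + 0.7500 + 0.6582 + 0.7636) / 4 = 0.676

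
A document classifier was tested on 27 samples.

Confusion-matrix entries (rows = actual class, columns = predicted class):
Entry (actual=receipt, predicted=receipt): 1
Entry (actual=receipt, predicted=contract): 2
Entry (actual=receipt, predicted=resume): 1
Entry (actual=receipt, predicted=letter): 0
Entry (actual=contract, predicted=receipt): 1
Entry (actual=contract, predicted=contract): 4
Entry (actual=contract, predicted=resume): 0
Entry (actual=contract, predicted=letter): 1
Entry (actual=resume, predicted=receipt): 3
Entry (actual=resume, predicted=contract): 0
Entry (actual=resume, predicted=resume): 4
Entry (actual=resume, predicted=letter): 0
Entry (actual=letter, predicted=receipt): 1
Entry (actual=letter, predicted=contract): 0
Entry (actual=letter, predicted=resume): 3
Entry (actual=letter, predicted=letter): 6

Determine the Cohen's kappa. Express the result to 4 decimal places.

Observed agreement pₒ = trace/N = 15/27 = 0.55556
Expected agreement pₑ = Σ (rowᵢ·colᵢ)/N² = (4·6 + 6·6 + 7·8 + 10·7)/27² = 0.25514
κ = (pₒ − pₑ)/(1 − pₑ) = (0.55556 − 0.25514)/(1 − 0.25514) = 0.4033

0.4033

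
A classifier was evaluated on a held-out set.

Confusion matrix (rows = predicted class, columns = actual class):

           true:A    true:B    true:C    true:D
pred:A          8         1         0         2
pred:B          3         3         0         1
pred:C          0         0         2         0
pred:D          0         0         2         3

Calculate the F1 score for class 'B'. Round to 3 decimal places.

F1 score = 2·TP/(2·TP+FP+FN).
B: TP=3, FP=3+0+1=4, FN=1+0+0=1 → 6/11 = 0.5455

0.545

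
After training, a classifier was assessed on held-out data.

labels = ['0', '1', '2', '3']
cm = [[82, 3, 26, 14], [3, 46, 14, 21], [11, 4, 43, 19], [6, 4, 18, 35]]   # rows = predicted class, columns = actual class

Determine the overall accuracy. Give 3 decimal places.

0.590

Accuracy = trace / total = (82+46+43+35=206) / 349 = 206/349 = 0.590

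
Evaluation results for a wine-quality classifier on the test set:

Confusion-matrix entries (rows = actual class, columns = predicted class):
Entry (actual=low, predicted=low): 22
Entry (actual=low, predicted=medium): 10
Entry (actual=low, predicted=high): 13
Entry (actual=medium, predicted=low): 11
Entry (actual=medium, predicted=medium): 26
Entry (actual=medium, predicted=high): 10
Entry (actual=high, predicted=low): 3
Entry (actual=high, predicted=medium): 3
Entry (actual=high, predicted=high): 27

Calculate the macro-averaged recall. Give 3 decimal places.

Per-class recall (TP/(TP+FN)):
  low: TP=22, FN=10+13=23 → 22/45 = 0.4889
  medium: TP=26, FN=11+10=21 → 26/47 = 0.5532
  high: TP=27, FN=3+3=6 → 27/33 = 0.8182
Macro-recall = mean = (0.4889 + 0.5532 + 0.8182) / 3 = 0.620

0.620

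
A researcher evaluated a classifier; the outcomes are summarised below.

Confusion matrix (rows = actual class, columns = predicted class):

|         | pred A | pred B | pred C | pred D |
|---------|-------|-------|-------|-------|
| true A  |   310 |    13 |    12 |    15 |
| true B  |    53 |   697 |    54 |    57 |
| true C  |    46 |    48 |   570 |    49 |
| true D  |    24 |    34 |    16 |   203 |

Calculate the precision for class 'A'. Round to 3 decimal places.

precision = TP/(TP+FP).
A: TP=310, FP=53+46+24=123 → 310/433 = 0.7159

0.716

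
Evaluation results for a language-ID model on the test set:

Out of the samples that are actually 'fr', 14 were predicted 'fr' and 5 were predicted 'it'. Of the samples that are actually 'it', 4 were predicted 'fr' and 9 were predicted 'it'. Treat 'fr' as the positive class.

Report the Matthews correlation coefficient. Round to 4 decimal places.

0.4249

MCC = (TP·TN − FP·FN) / √((TP+FP)(TP+FN)(TN+FP)(TN+FN))
Numerator = 14·9 − 4·5 = 106
Denominator = √(18·19·13·14) = √62244 = 249.4875
MCC = 106 / 249.4875 = 0.4249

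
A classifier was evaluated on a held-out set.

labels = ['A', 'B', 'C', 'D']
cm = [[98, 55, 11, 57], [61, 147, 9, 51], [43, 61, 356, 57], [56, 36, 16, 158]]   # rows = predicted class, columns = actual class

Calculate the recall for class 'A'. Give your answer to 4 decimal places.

Take TP from the diagonal, FP from the rest of the 'A' prediction marginal, FN from the rest of the 'A' actual marginal.
recall = TP/(TP+FN).
A: TP=98, FN=61+43+56=160 → 98/258 = 0.37984

0.3798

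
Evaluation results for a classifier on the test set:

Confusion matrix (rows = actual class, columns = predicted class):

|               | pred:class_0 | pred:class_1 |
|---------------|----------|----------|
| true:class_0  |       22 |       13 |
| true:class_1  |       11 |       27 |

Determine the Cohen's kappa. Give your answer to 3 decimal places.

0.340

Observed agreement pₒ = trace/N = 49/73 = 0.6712
Expected agreement pₑ = Σ (rowᵢ·colᵢ)/N² = (35·33 + 38·40)/73² = 0.5020
κ = (pₒ − pₑ)/(1 − pₑ) = (0.6712 − 0.5020)/(1 − 0.5020) = 0.340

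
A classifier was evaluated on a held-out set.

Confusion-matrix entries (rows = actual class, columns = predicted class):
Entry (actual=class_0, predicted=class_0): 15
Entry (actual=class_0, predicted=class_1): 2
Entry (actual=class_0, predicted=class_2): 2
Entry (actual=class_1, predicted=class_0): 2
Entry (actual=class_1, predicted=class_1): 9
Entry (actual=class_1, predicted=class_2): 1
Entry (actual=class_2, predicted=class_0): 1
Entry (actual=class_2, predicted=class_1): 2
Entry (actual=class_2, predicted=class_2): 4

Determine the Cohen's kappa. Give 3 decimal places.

Observed agreement pₒ = trace/N = 28/38 = 0.7368
Expected agreement pₑ = Σ (rowᵢ·colᵢ)/N² = (19·18 + 12·13 + 7·7)/38² = 0.3788
κ = (pₒ − pₑ)/(1 − pₑ) = (0.7368 − 0.3788)/(1 − 0.3788) = 0.576

0.576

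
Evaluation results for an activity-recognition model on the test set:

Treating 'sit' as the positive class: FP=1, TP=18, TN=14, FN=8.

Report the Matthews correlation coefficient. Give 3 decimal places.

0.604

MCC = (TP·TN − FP·FN) / √((TP+FP)(TP+FN)(TN+FP)(TN+FN))
Numerator = 18·14 − 1·8 = 244
Denominator = √(19·26·15·22) = √163020 = 403.7574
MCC = 244 / 403.7574 = 0.604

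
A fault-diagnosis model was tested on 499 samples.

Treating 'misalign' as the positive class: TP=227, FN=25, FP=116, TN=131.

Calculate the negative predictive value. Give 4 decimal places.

NPV = TN/(TN+FN) = 131/(131+25) = 0.8397

0.8397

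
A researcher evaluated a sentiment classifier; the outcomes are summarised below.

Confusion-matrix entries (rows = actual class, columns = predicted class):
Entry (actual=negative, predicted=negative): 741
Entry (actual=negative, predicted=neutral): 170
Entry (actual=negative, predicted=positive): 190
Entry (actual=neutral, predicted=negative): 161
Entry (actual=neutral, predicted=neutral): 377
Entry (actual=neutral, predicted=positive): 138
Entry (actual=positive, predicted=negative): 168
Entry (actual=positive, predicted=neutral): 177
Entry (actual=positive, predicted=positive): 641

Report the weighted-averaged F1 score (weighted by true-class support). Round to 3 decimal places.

0.638

Per-class F1 score (2·TP/(2·TP+FP+FN)):
  negative: TP=741, FP=161+168=329, FN=170+190=360 → 1482/2171 = 0.6826
  neutral: TP=377, FP=170+177=347, FN=161+138=299 → 754/1400 = 0.5386
  positive: TP=641, FP=190+138=328, FN=168+177=345 → 1282/1955 = 0.6558
Weighted-F1 score = Σ (supportᵢ/N)·F1 scoreᵢ with N=2763: (1101/2763)·0.6826 + (676/2763)·0.5386 + (986/2763)·0.6558 = 0.638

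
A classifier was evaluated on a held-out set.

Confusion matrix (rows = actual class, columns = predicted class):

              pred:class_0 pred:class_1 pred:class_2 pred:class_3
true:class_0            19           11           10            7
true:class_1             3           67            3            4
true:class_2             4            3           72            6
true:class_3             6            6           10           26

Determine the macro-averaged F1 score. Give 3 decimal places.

0.667

Per-class F1 score (2·TP/(2·TP+FP+FN)):
  class_0: TP=19, FP=3+4+6=13, FN=11+10+7=28 → 38/79 = 0.4810
  class_1: TP=67, FP=11+3+6=20, FN=3+3+4=10 → 134/164 = 0.8171
  class_2: TP=72, FP=10+3+10=23, FN=4+3+6=13 → 144/180 = 0.8000
  class_3: TP=26, FP=7+4+6=17, FN=6+6+10=22 → 52/91 = 0.5714
Macro-F1 score = mean = (0.4810 + 0.8171 + 0.8000 + 0.5714) / 4 = 0.667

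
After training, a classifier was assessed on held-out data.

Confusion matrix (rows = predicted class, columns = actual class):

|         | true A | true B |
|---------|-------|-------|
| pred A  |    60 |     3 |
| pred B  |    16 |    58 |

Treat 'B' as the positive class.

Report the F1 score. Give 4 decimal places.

Precision = TP/(TP+FP) = 58/74 = 0.7838
Recall = TP/(TP+FN) = 58/61 = 0.9508
F1 = 2·TP/(2·TP+FP+FN) = 116/135 = 0.8593

0.8593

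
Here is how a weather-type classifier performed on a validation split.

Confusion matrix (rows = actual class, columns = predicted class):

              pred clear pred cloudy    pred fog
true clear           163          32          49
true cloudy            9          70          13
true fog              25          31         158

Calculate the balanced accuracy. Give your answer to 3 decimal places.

0.722

Balanced accuracy = mean of per-class recall.
  clear: recall = 163/244 = 0.6680
  cloudy: recall = 70/92 = 0.7609
  fog: recall = 158/214 = 0.7383
Mean = (0.6680 + 0.7609 + 0.7383) / 3 = 0.722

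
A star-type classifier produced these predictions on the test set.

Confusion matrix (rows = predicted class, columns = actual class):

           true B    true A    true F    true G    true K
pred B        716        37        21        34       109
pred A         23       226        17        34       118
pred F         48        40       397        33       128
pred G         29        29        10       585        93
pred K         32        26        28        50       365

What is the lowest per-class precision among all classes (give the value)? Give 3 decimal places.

Per-class precision (TP/(TP+FP)):
  B: TP=716, FP=37+21+34+109=201 → 716/917 = 0.7808
  A: TP=226, FP=23+17+34+118=192 → 226/418 = 0.5407
  F: TP=397, FP=48+40+33+128=249 → 397/646 = 0.6146
  G: TP=585, FP=29+29+10+93=161 → 585/746 = 0.7842
  K: TP=365, FP=32+26+28+50=136 → 365/501 = 0.7285
Lowest is class 'A' with precision = 0.541.

0.541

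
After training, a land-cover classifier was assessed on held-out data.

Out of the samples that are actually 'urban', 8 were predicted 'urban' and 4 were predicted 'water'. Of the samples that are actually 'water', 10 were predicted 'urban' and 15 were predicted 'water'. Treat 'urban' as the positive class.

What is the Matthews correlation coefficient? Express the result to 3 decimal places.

0.250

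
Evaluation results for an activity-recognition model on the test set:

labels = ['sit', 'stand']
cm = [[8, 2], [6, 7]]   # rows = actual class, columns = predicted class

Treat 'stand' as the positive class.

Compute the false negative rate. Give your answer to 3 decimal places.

FNR = FN/(FN+TP) = 6/(6+7) = 0.462

0.462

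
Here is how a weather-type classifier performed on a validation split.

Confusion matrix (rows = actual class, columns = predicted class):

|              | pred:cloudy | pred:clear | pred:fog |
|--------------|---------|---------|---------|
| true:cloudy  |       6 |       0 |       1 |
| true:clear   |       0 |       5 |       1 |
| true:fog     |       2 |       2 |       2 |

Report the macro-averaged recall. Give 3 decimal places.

Per-class recall (TP/(TP+FN)):
  cloudy: TP=6, FN=0+1=1 → 6/7 = 0.8571
  clear: TP=5, FN=0+1=1 → 5/6 = 0.8333
  fog: TP=2, FN=2+2=4 → 2/6 = 0.3333
Macro-recall = mean = (0.8571 + 0.8333 + 0.3333) / 3 = 0.675

0.675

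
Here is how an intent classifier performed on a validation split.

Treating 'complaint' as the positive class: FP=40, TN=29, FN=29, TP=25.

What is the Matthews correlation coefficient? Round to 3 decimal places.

MCC = (TP·TN − FP·FN) / √((TP+FP)(TP+FN)(TN+FP)(TN+FN))
Numerator = 25·29 − 40·29 = -435
Denominator = √(65·54·69·58) = √14047020 = 3747.9354
MCC = -435 / 3747.9354 = -0.116

-0.116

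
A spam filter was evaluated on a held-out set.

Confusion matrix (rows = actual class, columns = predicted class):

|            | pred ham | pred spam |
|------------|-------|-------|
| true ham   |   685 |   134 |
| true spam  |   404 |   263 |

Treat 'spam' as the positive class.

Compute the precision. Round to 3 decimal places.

Precision = TP/(TP+FP) = 263/(263+134) = 263/397 = 0.662

0.662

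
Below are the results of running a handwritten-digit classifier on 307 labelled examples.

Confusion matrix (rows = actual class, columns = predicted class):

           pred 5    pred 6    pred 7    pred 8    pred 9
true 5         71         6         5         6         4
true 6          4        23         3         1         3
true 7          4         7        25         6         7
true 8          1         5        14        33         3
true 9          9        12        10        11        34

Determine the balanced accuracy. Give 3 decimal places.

Balanced accuracy = mean of per-class recall.
  5: recall = 71/92 = 0.7717
  6: recall = 23/34 = 0.6765
  7: recall = 25/49 = 0.5102
  8: recall = 33/56 = 0.5893
  9: recall = 34/76 = 0.4474
Mean = (0.7717 + 0.6765 + 0.5102 + 0.5893 + 0.4474) / 5 = 0.599

0.599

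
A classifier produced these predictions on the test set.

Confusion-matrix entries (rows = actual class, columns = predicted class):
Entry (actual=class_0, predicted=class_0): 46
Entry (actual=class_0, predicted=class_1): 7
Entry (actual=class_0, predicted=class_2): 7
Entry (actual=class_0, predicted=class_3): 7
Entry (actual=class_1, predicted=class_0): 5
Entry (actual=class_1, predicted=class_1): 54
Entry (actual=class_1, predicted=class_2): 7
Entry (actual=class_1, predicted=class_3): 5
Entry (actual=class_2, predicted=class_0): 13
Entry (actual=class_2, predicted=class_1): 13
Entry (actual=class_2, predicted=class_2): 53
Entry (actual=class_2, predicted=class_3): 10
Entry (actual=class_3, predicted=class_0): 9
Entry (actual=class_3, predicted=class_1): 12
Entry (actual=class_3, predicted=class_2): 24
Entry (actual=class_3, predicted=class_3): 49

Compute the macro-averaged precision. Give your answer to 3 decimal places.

0.633

Per-class precision (TP/(TP+FP)):
  class_0: TP=46, FP=5+13+9=27 → 46/73 = 0.6301
  class_1: TP=54, FP=7+13+12=32 → 54/86 = 0.6279
  class_2: TP=53, FP=7+7+24=38 → 53/91 = 0.5824
  class_3: TP=49, FP=7+5+10=22 → 49/71 = 0.6901
Macro-precision = mean = (0.6301 + 0.6279 + 0.5824 + 0.6901) / 4 = 0.633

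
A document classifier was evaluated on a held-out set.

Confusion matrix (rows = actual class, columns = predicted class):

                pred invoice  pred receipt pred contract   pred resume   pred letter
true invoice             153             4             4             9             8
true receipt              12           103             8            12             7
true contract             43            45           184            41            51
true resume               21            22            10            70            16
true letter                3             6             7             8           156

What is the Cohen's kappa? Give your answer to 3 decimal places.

Observed agreement pₒ = trace/N = 666/1003 = 0.6640
Expected agreement pₑ = Σ (rowᵢ·colᵢ)/N² = (178·232 + 142·180 + 364·213 + 139·140 + 180·238)/1003² = 0.2055
κ = (pₒ − pₑ)/(1 − pₑ) = (0.6640 − 0.2055)/(1 − 0.2055) = 0.577

0.577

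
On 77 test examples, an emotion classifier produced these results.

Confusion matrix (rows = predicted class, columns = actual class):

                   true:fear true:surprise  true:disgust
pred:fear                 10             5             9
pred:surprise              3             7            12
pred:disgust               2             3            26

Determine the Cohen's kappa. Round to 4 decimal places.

Observed agreement pₒ = trace/N = 43/77 = 0.55844
Expected agreement pₑ = Σ (rowᵢ·colᵢ)/N² = (15·24 + 15·22 + 47·31)/77² = 0.36212
κ = (pₒ − pₑ)/(1 − pₑ) = (0.55844 − 0.36212)/(1 − 0.36212) = 0.3078

0.3078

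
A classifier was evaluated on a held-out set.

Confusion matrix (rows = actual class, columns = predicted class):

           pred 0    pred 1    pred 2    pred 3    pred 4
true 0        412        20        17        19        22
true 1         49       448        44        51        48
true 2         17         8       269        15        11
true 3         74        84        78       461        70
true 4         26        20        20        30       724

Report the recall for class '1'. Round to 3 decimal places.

0.700

recall = TP/(TP+FN).
1: TP=448, FN=49+44+51+48=192 → 448/640 = 0.7000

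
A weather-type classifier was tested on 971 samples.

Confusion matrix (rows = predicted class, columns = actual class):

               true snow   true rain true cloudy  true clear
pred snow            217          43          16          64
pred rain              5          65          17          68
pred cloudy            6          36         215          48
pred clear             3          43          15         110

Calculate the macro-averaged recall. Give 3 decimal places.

Per-class recall (TP/(TP+FN)):
  snow: TP=217, FN=5+6+3=14 → 217/231 = 0.9394
  rain: TP=65, FN=43+36+43=122 → 65/187 = 0.3476
  cloudy: TP=215, FN=16+17+15=48 → 215/263 = 0.8175
  clear: TP=110, FN=64+68+48=180 → 110/290 = 0.3793
Macro-recall = mean = (0.9394 + 0.3476 + 0.8175 + 0.3793) / 4 = 0.621

0.621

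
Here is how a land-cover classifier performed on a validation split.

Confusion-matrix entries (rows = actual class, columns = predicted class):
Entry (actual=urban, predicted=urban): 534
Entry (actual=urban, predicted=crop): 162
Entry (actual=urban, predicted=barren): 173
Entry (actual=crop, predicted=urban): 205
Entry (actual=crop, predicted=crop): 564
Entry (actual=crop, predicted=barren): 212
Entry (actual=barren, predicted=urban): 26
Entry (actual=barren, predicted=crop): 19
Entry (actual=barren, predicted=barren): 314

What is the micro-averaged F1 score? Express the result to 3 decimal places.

0.639

Micro-averaging pools counts across classes: ΣTP=1412, ΣFP=797, ΣFN=797.
Micro-F1 score = 2·TP/(2·TP+FP+FN) on pooled counts = 0.639 (equals overall accuracy in single-label multiclass).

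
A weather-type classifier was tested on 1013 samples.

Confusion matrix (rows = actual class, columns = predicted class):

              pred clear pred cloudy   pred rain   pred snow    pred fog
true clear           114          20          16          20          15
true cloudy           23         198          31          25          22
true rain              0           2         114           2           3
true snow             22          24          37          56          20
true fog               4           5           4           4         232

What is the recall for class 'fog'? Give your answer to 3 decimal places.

0.932

Treat 'fog' as positive and all other classes as negative.
recall = TP/(TP+FN).
fog: TP=232, FN=4+5+4+4=17 → 232/249 = 0.9317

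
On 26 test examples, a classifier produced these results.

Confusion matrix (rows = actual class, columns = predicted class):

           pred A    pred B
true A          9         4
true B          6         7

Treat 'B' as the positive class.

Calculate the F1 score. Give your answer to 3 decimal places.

Precision = TP/(TP+FP) = 7/11 = 0.6364
Recall = TP/(TP+FN) = 7/13 = 0.5385
F1 = 2·TP/(2·TP+FP+FN) = 14/24 = 0.583

0.583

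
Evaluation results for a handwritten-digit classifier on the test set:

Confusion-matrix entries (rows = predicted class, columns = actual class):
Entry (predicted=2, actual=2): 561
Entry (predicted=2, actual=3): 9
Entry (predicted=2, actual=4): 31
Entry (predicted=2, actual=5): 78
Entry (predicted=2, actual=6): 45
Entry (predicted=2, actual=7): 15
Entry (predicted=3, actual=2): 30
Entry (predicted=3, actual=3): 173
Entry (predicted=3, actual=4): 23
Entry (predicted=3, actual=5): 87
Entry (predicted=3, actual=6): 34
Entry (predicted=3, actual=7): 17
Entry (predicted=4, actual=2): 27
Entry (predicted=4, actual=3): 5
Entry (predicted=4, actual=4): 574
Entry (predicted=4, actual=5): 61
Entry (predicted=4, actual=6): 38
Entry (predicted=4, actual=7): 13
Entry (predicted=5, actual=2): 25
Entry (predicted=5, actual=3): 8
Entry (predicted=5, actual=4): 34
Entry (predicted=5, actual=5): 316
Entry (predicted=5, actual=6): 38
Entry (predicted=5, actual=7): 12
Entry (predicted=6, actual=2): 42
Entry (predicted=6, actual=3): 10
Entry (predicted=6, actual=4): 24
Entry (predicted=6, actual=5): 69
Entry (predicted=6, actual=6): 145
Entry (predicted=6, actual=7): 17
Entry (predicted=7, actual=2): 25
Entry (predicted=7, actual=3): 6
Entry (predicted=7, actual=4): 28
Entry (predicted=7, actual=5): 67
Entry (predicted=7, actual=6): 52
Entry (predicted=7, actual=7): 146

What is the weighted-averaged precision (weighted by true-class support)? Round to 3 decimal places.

Per-class precision (TP/(TP+FP)):
  2: TP=561, FP=9+31+78+45+15=178 → 561/739 = 0.7591
  3: TP=173, FP=30+23+87+34+17=191 → 173/364 = 0.4753
  4: TP=574, FP=27+5+61+38+13=144 → 574/718 = 0.7994
  5: TP=316, FP=25+8+34+38+12=117 → 316/433 = 0.7298
  6: TP=145, FP=42+10+24+69+17=162 → 145/307 = 0.4723
  7: TP=146, FP=25+6+28+67+52=178 → 146/324 = 0.4506
Weighted-precision = Σ (supportᵢ/N)·precisionᵢ with N=2885: (710/2885)·0.7591 + (211/2885)·0.4753 + (714/2885)·0.7994 + (678/2885)·0.7298 + (352/2885)·0.4723 + (220/2885)·0.4506 = 0.683

0.683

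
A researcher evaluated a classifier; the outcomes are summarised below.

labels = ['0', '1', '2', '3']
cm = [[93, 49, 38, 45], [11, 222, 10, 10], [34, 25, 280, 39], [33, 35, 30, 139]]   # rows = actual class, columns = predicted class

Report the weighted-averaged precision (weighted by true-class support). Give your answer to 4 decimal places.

0.6670

Per-class precision (TP/(TP+FP)):
  0: TP=93, FP=11+34+33=78 → 93/171 = 0.54386
  1: TP=222, FP=49+25+35=109 → 222/331 = 0.67069
  2: TP=280, FP=38+10+30=78 → 280/358 = 0.78212
  3: TP=139, FP=45+10+39=94 → 139/233 = 0.59657
Weighted-precision = Σ (supportᵢ/N)·precisionᵢ with N=1093: (225/1093)·0.54386 + (253/1093)·0.67069 + (378/1093)·0.78212 + (237/1093)·0.59657 = 0.6670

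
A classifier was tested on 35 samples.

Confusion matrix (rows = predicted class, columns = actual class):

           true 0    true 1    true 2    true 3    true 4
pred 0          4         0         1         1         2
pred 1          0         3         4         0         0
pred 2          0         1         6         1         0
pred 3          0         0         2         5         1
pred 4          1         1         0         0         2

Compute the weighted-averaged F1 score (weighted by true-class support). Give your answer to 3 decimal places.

0.568

Per-class F1 score (2·TP/(2·TP+FP+FN)):
  0: TP=4, FP=0+1+1+2=4, FN=0+0+0+1=1 → 8/13 = 0.6154
  1: TP=3, FP=0+4+0+0=4, FN=0+1+0+1=2 → 6/12 = 0.5000
  2: TP=6, FP=0+1+1+0=2, FN=1+4+2+0=7 → 12/21 = 0.5714
  3: TP=5, FP=0+0+2+1=3, FN=1+0+1+0=2 → 10/15 = 0.6667
  4: TP=2, FP=1+1+0+0=2, FN=2+0+0+1=3 → 4/9 = 0.4444
Weighted-F1 score = Σ (supportᵢ/N)·F1 scoreᵢ with N=35: (5/35)·0.6154 + (5/35)·0.5000 + (13/35)·0.5714 + (7/35)·0.6667 + (5/35)·0.4444 = 0.568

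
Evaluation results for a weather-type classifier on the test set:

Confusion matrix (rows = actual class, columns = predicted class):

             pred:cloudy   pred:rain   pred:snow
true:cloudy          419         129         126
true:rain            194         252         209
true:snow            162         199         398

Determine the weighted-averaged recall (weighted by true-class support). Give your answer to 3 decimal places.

0.512

Per-class recall (TP/(TP+FN)):
  cloudy: TP=419, FN=129+126=255 → 419/674 = 0.6217
  rain: TP=252, FN=194+209=403 → 252/655 = 0.3847
  snow: TP=398, FN=162+199=361 → 398/759 = 0.5244
Weighted-recall = Σ (supportᵢ/N)·recallᵢ with N=2088: (674/2088)·0.6217 + (655/2088)·0.3847 + (759/2088)·0.5244 = 0.512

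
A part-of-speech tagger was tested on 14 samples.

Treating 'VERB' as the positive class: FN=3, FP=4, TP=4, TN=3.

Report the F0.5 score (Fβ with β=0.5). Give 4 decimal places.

Fβ = (1+β²)·TP / ((1+β²)·TP + β²·FN + FP), with β²=1/4
= 1.25·4 / (1.25·4 + 0.25·3 + 4) = 0.5128

0.5128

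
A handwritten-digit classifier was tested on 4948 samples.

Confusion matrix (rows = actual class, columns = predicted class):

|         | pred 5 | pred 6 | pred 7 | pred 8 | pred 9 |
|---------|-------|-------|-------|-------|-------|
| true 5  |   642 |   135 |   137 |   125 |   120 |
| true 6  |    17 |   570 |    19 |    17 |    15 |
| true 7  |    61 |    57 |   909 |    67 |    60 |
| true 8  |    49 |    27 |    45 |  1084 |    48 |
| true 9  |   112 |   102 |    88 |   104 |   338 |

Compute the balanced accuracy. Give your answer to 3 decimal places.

0.711

Balanced accuracy = mean of per-class recall.
  5: recall = 642/1159 = 0.5539
  6: recall = 570/638 = 0.8934
  7: recall = 909/1154 = 0.7877
  8: recall = 1084/1253 = 0.8651
  9: recall = 338/744 = 0.4543
Mean = (0.5539 + 0.8934 + 0.7877 + 0.8651 + 0.4543) / 5 = 0.711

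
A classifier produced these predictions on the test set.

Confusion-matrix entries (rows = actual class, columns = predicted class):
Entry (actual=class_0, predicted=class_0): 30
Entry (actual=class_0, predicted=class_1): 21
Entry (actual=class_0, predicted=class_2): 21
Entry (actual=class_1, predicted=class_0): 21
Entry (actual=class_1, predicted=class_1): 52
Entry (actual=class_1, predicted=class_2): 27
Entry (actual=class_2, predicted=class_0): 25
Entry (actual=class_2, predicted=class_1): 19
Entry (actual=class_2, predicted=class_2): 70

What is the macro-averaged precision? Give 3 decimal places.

0.518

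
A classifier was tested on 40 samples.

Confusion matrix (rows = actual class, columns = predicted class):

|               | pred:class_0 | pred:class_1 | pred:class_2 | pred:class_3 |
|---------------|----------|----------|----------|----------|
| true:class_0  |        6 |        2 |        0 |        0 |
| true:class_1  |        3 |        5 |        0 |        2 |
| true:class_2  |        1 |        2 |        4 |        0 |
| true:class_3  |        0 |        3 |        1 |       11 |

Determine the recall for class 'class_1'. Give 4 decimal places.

0.5000

Take TP from the diagonal, FP from the rest of the 'class_1' prediction marginal, FN from the rest of the 'class_1' actual marginal.
recall = TP/(TP+FN).
class_1: TP=5, FN=3+0+2=5 → 5/10 = 0.50000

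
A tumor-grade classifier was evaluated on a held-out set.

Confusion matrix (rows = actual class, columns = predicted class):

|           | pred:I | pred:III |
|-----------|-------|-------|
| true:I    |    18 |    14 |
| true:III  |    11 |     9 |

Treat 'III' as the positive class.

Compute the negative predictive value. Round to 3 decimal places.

NPV = TN/(TN+FN) = 18/(18+11) = 0.621

0.621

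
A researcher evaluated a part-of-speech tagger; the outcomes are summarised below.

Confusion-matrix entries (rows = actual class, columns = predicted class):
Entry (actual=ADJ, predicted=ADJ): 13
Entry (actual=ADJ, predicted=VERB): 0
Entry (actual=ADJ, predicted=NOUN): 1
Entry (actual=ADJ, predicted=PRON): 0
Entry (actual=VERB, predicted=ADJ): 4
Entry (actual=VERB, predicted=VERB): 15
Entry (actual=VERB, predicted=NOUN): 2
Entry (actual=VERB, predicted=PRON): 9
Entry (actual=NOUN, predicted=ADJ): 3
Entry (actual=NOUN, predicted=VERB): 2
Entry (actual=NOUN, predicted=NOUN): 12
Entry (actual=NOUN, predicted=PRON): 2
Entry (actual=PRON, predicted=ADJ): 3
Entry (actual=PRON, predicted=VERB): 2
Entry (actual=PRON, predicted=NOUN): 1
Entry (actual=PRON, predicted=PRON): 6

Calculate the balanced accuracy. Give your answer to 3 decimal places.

Balanced accuracy = mean of per-class recall.
  ADJ: recall = 13/14 = 0.9286
  VERB: recall = 15/30 = 0.5000
  NOUN: recall = 12/19 = 0.6316
  PRON: recall = 6/12 = 0.5000
Mean = (0.9286 + 0.5000 + 0.6316 + 0.5000) / 4 = 0.640

0.640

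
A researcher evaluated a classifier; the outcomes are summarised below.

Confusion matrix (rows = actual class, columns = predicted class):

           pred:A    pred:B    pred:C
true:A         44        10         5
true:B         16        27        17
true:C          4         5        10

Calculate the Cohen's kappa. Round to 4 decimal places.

Observed agreement pₒ = trace/N = 81/138 = 0.58696
Expected agreement pₑ = Σ (rowᵢ·colᵢ)/N² = (59·64 + 60·42 + 19·32)/138² = 0.36253
κ = (pₒ − pₑ)/(1 − pₑ) = (0.58696 − 0.36253)/(1 − 0.36253) = 0.3521

0.3521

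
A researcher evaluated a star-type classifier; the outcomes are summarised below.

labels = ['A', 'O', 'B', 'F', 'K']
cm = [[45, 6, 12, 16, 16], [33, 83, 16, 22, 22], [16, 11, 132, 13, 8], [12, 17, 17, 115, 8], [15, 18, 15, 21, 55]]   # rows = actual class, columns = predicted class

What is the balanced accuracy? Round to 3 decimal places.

Balanced accuracy = mean of per-class recall.
  A: recall = 45/95 = 0.4737
  O: recall = 83/176 = 0.4716
  B: recall = 132/180 = 0.7333
  F: recall = 115/169 = 0.6805
  K: recall = 55/124 = 0.4435
Mean = (0.4737 + 0.4716 + 0.7333 + 0.6805 + 0.4435) / 5 = 0.561

0.561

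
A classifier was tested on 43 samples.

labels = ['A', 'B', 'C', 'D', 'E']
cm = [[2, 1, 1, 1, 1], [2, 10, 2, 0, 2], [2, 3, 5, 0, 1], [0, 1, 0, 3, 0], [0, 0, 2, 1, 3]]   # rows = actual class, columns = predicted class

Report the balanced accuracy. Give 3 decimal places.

Balanced accuracy = mean of per-class recall.
  A: recall = 2/6 = 0.3333
  B: recall = 10/16 = 0.6250
  C: recall = 5/11 = 0.4545
  D: recall = 3/4 = 0.7500
  E: recall = 3/6 = 0.5000
Mean = (0.3333 + 0.6250 + 0.4545 + 0.7500 + 0.5000) / 5 = 0.533

0.533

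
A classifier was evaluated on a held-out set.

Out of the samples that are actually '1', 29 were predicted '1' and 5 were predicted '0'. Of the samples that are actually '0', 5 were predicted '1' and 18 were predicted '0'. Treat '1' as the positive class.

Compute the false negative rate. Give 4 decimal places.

FNR = FN/(FN+TP) = 5/(5+29) = 0.1471

0.1471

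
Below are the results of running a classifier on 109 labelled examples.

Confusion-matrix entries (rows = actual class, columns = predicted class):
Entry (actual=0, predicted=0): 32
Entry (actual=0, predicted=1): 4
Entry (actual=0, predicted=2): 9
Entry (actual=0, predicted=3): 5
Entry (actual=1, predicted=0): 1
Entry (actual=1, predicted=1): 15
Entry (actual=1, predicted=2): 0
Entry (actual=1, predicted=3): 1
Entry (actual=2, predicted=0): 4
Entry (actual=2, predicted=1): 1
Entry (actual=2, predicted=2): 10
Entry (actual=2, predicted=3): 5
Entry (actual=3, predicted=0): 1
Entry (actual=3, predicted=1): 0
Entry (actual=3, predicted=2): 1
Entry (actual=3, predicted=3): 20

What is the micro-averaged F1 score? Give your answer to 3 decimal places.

Micro-averaging pools counts across classes: ΣTP=77, ΣFP=32, ΣFN=32.
Micro-F1 score = 2·TP/(2·TP+FP+FN) on pooled counts = 0.706 (equals overall accuracy in single-label multiclass).

0.706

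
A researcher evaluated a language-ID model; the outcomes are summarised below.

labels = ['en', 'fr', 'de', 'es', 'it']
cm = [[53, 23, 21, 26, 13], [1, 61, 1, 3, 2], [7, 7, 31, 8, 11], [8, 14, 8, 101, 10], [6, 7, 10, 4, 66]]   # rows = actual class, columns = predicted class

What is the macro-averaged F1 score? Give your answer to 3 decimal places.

0.606

Per-class F1 score (2·TP/(2·TP+FP+FN)):
  en: TP=53, FP=1+7+8+6=22, FN=23+21+26+13=83 → 106/211 = 0.5024
  fr: TP=61, FP=23+7+14+7=51, FN=1+1+3+2=7 → 122/180 = 0.6778
  de: TP=31, FP=21+1+8+10=40, FN=7+7+8+11=33 → 62/135 = 0.4593
  es: TP=101, FP=26+3+8+4=41, FN=8+14+8+10=40 → 202/283 = 0.7138
  it: TP=66, FP=13+2+11+10=36, FN=6+7+10+4=27 → 132/195 = 0.6769
Macro-F1 score = mean = (0.5024 + 0.6778 + 0.4593 + 0.7138 + 0.6769) / 5 = 0.606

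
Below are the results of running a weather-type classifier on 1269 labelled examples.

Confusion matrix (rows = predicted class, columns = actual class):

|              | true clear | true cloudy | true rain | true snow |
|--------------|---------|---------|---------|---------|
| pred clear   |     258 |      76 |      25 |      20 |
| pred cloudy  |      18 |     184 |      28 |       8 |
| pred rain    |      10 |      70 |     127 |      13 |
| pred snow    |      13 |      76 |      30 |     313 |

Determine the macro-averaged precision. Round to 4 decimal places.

0.6889

Per-class precision (TP/(TP+FP)):
  clear: TP=258, FP=76+25+20=121 → 258/379 = 0.68074
  cloudy: TP=184, FP=18+28+8=54 → 184/238 = 0.77311
  rain: TP=127, FP=10+70+13=93 → 127/220 = 0.57727
  snow: TP=313, FP=13+76+30=119 → 313/432 = 0.72454
Macro-precision = mean = (0.68074 + 0.77311 + 0.57727 + 0.72454) / 4 = 0.6889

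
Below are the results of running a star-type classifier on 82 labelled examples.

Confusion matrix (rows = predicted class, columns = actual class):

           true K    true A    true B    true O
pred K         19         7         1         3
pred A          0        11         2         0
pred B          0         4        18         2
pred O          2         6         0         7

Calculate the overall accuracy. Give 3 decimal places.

Accuracy = trace / total = (19+11+18+7=55) / 82 = 55/82 = 0.671

0.671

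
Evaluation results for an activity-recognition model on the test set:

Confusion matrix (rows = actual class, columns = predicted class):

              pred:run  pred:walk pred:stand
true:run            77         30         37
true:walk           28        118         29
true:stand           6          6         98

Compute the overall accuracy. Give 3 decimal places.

0.683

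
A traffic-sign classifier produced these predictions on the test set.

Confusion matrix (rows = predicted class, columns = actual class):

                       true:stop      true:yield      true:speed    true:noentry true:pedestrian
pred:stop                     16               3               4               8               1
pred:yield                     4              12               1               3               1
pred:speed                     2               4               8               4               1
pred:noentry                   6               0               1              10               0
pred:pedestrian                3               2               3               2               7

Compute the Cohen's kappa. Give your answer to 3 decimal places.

Observed agreement pₒ = trace/N = 53/106 = 0.5000
Expected agreement pₑ = Σ (rowᵢ·colᵢ)/N² = (31·32 + 21·21 + 17·19 + 27·17 + 10·17)/106² = 0.2123
κ = (pₒ − pₑ)/(1 − pₑ) = (0.5000 − 0.2123)/(1 − 0.2123) = 0.365

0.365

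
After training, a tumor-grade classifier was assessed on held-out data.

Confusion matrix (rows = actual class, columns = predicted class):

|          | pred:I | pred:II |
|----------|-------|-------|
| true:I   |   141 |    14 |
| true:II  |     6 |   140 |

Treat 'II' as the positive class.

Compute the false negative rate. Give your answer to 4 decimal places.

0.0411

FNR = FN/(FN+TP) = 6/(6+140) = 0.0411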